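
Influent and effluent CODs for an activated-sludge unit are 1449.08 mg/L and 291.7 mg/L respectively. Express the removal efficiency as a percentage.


eta = (COD_in - COD_out) / COD_in * 100
= (1449.08 - 291.7) / 1449.08 * 100
= 79.8700%

79.8700%


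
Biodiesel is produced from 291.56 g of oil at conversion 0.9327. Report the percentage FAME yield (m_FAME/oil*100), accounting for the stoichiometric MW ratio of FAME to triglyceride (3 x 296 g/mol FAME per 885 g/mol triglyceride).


m_FAME = oil * conv * (3 * 296 / 885) = oil * conv * (888/885)
= 291.56 * 0.9327 * 888 / 885
= 272.8598 g
Y = m_FAME / oil * 100 = conv * (888/885) * 100
= 0.9327 * 888 / 885 * 100
= 93.59%

93.59%


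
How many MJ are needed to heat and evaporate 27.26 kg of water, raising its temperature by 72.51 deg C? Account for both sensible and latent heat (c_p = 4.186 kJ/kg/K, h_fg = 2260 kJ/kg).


E = m_water * (4.186 * dT + 2260) / 1000
= 27.26 * (4.186 * 72.51 + 2260) / 1000
= 69.8817 MJ

69.8817 MJ


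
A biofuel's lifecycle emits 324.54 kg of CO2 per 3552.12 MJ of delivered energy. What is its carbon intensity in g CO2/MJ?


CI = CO2 * 1000 / E
= 324.54 * 1000 / 3552.12
= 91.3652 g CO2/MJ

91.3652 g CO2/MJ


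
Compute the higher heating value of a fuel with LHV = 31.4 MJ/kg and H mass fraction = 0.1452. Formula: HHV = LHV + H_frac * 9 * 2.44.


HHV = LHV + H_frac * 9 * 2.44
= 31.4 + 0.1452 * 9 * 2.44
= 34.5886 MJ/kg

34.5886 MJ/kg


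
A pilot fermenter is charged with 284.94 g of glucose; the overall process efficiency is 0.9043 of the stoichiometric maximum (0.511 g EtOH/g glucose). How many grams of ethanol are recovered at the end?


Actual ethanol: m = 0.511 * 284.94 * 0.9043
m = 131.6700 g

131.6700 g


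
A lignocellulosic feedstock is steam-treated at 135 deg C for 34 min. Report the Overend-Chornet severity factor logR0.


logR0 = log10(t * exp((T - 100) / 14.75))
= log10(34 * exp((135 - 100) / 14.75))
= 2.5620

2.5620


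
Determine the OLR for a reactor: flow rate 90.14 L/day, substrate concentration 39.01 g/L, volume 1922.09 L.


OLR = Q * S / V
= 90.14 * 39.01 / 1922.09
= 1.8294 g/L/day

1.8294 g/L/day


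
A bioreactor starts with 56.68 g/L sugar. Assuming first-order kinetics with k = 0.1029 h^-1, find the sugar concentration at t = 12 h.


S = S0 * exp(-k * t)
S = 56.68 * exp(-0.1029 * 12)
S = 16.4878 g/L

16.4878 g/L


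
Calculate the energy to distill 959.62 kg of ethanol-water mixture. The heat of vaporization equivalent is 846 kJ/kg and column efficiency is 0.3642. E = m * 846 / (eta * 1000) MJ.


E = m * 846 / (eta * 1000)
= 959.62 * 846 / (0.3642 * 1000)
= 2229.1008 MJ

2229.1008 MJ


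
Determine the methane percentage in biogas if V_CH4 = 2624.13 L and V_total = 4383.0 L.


CH4% = V_CH4 / V_total * 100
= 2624.13 / 4383.0 * 100
= 59.8706%

59.8706%


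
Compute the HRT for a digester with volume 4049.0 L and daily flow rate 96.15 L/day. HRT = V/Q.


HRT = V / Q
= 4049.0 / 96.15
= 42.1113 days

42.1113 days


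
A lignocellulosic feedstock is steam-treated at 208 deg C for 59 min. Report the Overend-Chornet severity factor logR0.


logR0 = log10(t * exp((T - 100) / 14.75))
= log10(59 * exp((208 - 100) / 14.75))
= 4.9508

4.9508


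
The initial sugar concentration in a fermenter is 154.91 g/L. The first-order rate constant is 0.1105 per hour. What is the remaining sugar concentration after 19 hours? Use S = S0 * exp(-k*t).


S = S0 * exp(-k * t)
S = 154.91 * exp(-0.1105 * 19)
S = 18.9792 g/L

18.9792 g/L


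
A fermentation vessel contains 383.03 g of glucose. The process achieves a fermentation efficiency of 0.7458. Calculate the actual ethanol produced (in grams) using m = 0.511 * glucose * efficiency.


Actual ethanol: m = 0.511 * 383.03 * 0.7458
m = 145.9742 g

145.9742 g


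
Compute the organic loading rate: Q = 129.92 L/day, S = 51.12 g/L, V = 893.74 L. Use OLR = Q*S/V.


OLR = Q * S / V
= 129.92 * 51.12 / 893.74
= 7.4311 g/L/day

7.4311 g/L/day


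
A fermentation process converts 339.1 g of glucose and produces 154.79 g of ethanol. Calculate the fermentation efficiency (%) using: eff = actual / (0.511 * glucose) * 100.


Fermentation efficiency = (actual / (0.511 * glucose)) * 100
= (154.79 / (0.511 * 339.1)) * 100
= 89.3294%

89.3294%


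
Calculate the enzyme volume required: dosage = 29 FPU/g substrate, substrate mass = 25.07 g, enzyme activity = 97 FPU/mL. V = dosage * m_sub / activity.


V = dosage * m_sub / activity
V = 29 * 25.07 / 97
V = 7.4952 mL

7.4952 mL


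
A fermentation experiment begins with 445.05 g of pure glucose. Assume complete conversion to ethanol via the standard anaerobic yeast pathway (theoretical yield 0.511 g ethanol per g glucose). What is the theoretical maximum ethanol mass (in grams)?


Theoretical ethanol yield: m_EtOH = 0.511 * m_glucose
m_EtOH = 0.511 * 445.05 = 227.4206 g

227.4206 g


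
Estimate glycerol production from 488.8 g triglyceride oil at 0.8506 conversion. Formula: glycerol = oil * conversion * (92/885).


glycerol = oil * conv * (92/885)
= 488.8 * 0.8506 * 92 / 885
= 43.2216 g

43.2216 g


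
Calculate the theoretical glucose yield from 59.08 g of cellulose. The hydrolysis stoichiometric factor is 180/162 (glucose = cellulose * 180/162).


glucose = cellulose * 180/162
= 59.08 * 180/162
= 65.6444 g

65.6444 g


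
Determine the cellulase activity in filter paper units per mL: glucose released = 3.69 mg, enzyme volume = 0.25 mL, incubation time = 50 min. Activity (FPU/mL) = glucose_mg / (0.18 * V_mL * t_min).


Activity = glucose_mg / (0.18 mg/umol * V_mL * t_min)
= 3.69 / (0.18 * 0.25 * 50)
= 1.6400 FPU/mL

1.6400 FPU/mL


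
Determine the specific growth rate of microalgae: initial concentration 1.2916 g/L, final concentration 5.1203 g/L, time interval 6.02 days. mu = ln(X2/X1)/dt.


mu = ln(X2/X1) / dt
= ln(5.1203/1.2916) / 6.02
= 0.2288 per day

0.2288 per day


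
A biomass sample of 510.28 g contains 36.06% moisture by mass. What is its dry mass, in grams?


Wd = Ww * (1 - MC/100)
= 510.28 * (1 - 36.06/100)
= 326.2730 g

326.2730 g


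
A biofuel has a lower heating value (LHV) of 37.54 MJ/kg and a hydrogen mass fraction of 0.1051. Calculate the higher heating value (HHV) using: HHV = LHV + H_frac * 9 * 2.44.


HHV = LHV + H_frac * 9 * 2.44
= 37.54 + 0.1051 * 9 * 2.44
= 39.8480 MJ/kg

39.8480 MJ/kg


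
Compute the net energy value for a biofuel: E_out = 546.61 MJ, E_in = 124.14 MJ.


NEV = E_out - E_in
= 546.61 - 124.14
= 422.4700 MJ

422.4700 MJ


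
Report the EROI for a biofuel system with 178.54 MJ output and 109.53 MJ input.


EROI = E_out / E_in
= 178.54 / 109.53
= 1.6301

1.6301


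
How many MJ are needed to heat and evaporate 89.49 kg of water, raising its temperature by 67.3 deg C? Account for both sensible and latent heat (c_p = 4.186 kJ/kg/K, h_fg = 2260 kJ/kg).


E = m_water * (4.186 * dT + 2260) / 1000
= 89.49 * (4.186 * 67.3 + 2260) / 1000
= 227.4583 MJ

227.4583 MJ


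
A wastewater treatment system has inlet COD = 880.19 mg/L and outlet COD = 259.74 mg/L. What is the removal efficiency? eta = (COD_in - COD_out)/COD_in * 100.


eta = (COD_in - COD_out) / COD_in * 100
= (880.19 - 259.74) / 880.19 * 100
= 70.4905%

70.4905%


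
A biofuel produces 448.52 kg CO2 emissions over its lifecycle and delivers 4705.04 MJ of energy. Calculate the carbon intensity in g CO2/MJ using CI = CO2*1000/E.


CI = CO2 * 1000 / E
= 448.52 * 1000 / 4705.04
= 95.3276 g CO2/MJ

95.3276 g CO2/MJ


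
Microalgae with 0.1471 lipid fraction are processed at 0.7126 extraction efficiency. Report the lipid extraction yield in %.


Y = lipid_content * extraction_eff * 100
= 0.1471 * 0.7126 * 100
= 10.4823%

10.4823%


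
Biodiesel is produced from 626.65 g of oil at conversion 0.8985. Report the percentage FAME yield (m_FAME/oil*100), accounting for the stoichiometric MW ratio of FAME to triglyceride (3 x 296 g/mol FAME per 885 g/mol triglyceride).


m_FAME = oil * conv * (3 * 296 / 885) = oil * conv * (888/885)
= 626.65 * 0.8985 * 888 / 885
= 564.9537 g
Y = m_FAME / oil * 100 = conv * (888/885) * 100
= 0.8985 * 888 / 885 * 100
= 90.15%

90.15%


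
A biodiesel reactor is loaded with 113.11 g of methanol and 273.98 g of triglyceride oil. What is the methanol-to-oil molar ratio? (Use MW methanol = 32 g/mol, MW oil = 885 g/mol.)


Molar ratio = n_MeOH / n_oil = (MeOH/32) / (oil/885) = (MeOH * 885) / (32 * oil)
= (113.11 * 885) / (32 * 273.98)
= 11.4176

11.4176


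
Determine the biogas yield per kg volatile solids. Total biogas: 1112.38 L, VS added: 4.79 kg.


Y = V / VS
= 1112.38 / 4.79
= 232.2296 L/kg VS

232.2296 L/kg VS


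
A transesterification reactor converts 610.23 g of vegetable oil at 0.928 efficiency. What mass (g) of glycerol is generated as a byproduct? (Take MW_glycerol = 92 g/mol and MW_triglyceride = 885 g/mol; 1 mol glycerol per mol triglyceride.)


glycerol = oil * conv * (92/885)
= 610.23 * 0.928 * 92 / 885
= 58.8689 g

58.8689 g


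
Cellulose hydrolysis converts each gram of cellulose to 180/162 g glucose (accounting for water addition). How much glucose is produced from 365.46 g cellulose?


glucose = cellulose * 180/162
= 365.46 * 180/162
= 406.0667 g

406.0667 g


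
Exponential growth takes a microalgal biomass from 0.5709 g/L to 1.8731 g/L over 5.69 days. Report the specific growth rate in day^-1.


mu = ln(X2/X1) / dt
= ln(1.8731/0.5709) / 5.69
= 0.2088 per day

0.2088 per day


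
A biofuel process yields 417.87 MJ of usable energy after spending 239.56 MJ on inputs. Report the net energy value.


NEV = E_out - E_in
= 417.87 - 239.56
= 178.3100 MJ

178.3100 MJ


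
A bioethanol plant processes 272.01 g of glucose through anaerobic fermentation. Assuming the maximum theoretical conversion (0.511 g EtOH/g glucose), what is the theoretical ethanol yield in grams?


Theoretical ethanol yield: m_EtOH = 0.511 * m_glucose
m_EtOH = 0.511 * 272.01 = 138.9971 g

138.9971 g


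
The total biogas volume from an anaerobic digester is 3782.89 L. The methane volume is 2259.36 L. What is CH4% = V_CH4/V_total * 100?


CH4% = V_CH4 / V_total * 100
= 2259.36 / 3782.89 * 100
= 59.7258%

59.7258%


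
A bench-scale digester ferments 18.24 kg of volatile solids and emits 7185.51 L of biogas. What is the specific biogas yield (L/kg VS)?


Y = V / VS
= 7185.51 / 18.24
= 393.9424 L/kg VS

393.9424 L/kg VS


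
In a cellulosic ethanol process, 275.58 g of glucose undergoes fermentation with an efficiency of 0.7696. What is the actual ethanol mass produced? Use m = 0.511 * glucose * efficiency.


Actual ethanol: m = 0.511 * 275.58 * 0.7696
m = 108.3761 g

108.3761 g


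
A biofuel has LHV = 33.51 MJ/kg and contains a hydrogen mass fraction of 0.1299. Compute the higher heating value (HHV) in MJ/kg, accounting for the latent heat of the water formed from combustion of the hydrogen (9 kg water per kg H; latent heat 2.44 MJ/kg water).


HHV = LHV + H_frac * 9 * 2.44
= 33.51 + 0.1299 * 9 * 2.44
= 36.3626 MJ/kg

36.3626 MJ/kg


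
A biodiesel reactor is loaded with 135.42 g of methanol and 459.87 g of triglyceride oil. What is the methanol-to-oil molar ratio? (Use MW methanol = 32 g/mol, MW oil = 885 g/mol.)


Molar ratio = n_MeOH / n_oil = (MeOH/32) / (oil/885) = (MeOH * 885) / (32 * oil)
= (135.42 * 885) / (32 * 459.87)
= 8.1441

8.1441


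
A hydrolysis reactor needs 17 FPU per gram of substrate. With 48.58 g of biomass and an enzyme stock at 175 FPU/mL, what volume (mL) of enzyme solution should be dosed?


V = dosage * m_sub / activity
V = 17 * 48.58 / 175
V = 4.7192 mL

4.7192 mL


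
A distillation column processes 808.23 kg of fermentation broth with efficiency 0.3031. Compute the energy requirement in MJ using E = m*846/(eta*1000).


E = m * 846 / (eta * 1000)
= 808.23 * 846 / (0.3031 * 1000)
= 2255.8977 MJ

2255.8977 MJ


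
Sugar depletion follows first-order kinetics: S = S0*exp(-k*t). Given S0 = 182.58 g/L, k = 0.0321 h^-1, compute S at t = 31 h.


S = S0 * exp(-k * t)
S = 182.58 * exp(-0.0321 * 31)
S = 67.4974 g/L

67.4974 g/L


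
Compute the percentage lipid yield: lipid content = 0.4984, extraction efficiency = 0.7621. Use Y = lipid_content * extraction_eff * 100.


Y = lipid_content * extraction_eff * 100
= 0.4984 * 0.7621 * 100
= 37.9831%

37.9831%


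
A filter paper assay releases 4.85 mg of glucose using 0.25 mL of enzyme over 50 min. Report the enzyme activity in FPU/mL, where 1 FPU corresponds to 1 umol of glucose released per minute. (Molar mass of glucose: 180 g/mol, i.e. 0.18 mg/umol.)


Activity = glucose_mg / (0.18 mg/umol * V_mL * t_min)
= 4.85 / (0.18 * 0.25 * 50)
= 2.1556 FPU/mL

2.1556 FPU/mL


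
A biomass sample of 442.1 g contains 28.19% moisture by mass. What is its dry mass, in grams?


Wd = Ww * (1 - MC/100)
= 442.1 * (1 - 28.19/100)
= 317.4720 g

317.4720 g


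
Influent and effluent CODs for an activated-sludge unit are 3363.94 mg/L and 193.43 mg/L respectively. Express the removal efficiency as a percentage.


eta = (COD_in - COD_out) / COD_in * 100
= (3363.94 - 193.43) / 3363.94 * 100
= 94.2499%

94.2499%


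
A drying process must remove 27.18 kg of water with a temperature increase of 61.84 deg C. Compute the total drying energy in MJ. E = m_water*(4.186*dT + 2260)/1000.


E = m_water * (4.186 * dT + 2260) / 1000
= 27.18 * (4.186 * 61.84 + 2260) / 1000
= 68.4627 MJ

68.4627 MJ


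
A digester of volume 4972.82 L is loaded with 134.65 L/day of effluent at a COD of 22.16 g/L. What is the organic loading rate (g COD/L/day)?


OLR = Q * S / V
= 134.65 * 22.16 / 4972.82
= 0.6000 g/L/day

0.6000 g/L/day


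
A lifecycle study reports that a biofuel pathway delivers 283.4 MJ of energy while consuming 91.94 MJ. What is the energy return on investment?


EROI = E_out / E_in
= 283.4 / 91.94
= 3.0824

3.0824


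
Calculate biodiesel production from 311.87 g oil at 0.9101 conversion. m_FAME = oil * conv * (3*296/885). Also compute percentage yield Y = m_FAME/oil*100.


m_FAME = oil * conv * (3 * 296 / 885) = oil * conv * (888/885)
= 311.87 * 0.9101 * 888 / 885
= 284.7950 g
Y = m_FAME / oil * 100 = conv * (888/885) * 100
= 0.9101 * 888 / 885 * 100
= 91.32%

284.7950 g FAME; Y = 91.32%


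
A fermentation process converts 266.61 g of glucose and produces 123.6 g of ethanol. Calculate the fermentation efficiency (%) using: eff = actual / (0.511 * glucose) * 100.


Fermentation efficiency = (actual / (0.511 * glucose)) * 100
= (123.6 / (0.511 * 266.61)) * 100
= 90.7238%

90.7238%


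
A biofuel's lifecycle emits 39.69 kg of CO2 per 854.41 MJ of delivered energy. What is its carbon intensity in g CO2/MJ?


CI = CO2 * 1000 / E
= 39.69 * 1000 / 854.41
= 46.4531 g CO2/MJ

46.4531 g CO2/MJ


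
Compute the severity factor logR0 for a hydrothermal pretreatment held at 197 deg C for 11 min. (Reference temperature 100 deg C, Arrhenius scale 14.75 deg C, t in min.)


logR0 = log10(t * exp((T - 100) / 14.75))
= log10(11 * exp((197 - 100) / 14.75))
= 3.8974

3.8974


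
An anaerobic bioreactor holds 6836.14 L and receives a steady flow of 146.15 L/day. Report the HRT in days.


HRT = V / Q
= 6836.14 / 146.15
= 46.7748 days

46.7748 days


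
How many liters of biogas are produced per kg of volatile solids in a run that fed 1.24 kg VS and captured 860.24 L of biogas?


Y = V / VS
= 860.24 / 1.24
= 693.7419 L/kg VS

693.7419 L/kg VS


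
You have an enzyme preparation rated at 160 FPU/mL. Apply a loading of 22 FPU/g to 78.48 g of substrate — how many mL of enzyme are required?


V = dosage * m_sub / activity
V = 22 * 78.48 / 160
V = 10.7910 mL

10.7910 mL


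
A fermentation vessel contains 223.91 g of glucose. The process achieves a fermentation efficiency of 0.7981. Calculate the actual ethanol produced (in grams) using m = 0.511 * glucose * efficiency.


Actual ethanol: m = 0.511 * 223.91 * 0.7981
m = 91.3170 g

91.3170 g


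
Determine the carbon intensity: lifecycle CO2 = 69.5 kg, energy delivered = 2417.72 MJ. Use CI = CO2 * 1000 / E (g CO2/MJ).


CI = CO2 * 1000 / E
= 69.5 * 1000 / 2417.72
= 28.7461 g CO2/MJ

28.7461 g CO2/MJ


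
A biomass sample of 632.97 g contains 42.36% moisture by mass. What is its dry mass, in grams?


Wd = Ww * (1 - MC/100)
= 632.97 * (1 - 42.36/100)
= 364.8439 g

364.8439 g


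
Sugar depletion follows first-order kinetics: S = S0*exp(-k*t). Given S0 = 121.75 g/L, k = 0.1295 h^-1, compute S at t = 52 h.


S = S0 * exp(-k * t)
S = 121.75 * exp(-0.1295 * 52)
S = 0.1449 g/L

0.1449 g/L


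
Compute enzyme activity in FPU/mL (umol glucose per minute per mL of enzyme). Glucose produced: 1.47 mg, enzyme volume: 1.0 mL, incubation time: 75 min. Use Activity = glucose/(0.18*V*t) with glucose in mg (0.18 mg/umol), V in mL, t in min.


Activity = glucose_mg / (0.18 mg/umol * V_mL * t_min)
= 1.47 / (0.18 * 1.0 * 75)
= 0.1089 FPU/mL

0.1089 FPU/mL


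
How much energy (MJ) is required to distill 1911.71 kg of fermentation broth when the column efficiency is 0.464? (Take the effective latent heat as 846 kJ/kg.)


E = m * 846 / (eta * 1000)
= 1911.71 * 846 / (0.464 * 1000)
= 3485.5747 MJ

3485.5747 MJ


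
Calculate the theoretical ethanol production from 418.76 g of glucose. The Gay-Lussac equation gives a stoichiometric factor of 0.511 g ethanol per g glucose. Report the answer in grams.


Theoretical ethanol yield: m_EtOH = 0.511 * m_glucose
m_EtOH = 0.511 * 418.76 = 213.9864 g

213.9864 g


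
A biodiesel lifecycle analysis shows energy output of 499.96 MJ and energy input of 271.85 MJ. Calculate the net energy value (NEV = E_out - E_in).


NEV = E_out - E_in
= 499.96 - 271.85
= 228.1100 MJ

228.1100 MJ


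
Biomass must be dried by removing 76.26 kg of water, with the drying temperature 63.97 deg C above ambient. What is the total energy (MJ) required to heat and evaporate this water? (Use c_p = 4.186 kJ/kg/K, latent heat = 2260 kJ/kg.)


E = m_water * (4.186 * dT + 2260) / 1000
= 76.26 * (4.186 * 63.97 + 2260) / 1000
= 192.7684 MJ

192.7684 MJ


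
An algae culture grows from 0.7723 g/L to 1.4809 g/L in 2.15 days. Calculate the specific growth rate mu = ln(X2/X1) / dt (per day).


mu = ln(X2/X1) / dt
= ln(1.4809/0.7723) / 2.15
= 0.3028 per day

0.3028 per day


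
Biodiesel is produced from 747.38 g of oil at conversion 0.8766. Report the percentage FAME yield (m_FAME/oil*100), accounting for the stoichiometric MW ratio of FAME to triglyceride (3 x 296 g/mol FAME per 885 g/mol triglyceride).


m_FAME = oil * conv * (3 * 296 / 885) = oil * conv * (888/885)
= 747.38 * 0.8766 * 888 / 885
= 657.3742 g
Y = m_FAME / oil * 100 = conv * (888/885) * 100
= 0.8766 * 888 / 885 * 100
= 87.96%

87.96%


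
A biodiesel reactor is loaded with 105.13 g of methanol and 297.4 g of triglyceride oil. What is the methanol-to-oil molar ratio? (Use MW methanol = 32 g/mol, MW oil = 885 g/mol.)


Molar ratio = n_MeOH / n_oil = (MeOH/32) / (oil/885) = (MeOH * 885) / (32 * oil)
= (105.13 * 885) / (32 * 297.4)
= 9.7764

9.7764


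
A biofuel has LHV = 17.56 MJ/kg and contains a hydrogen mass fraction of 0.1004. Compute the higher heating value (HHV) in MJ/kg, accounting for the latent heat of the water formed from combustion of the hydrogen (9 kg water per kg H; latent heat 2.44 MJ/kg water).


HHV = LHV + H_frac * 9 * 2.44
= 17.56 + 0.1004 * 9 * 2.44
= 19.7648 MJ/kg

19.7648 MJ/kg


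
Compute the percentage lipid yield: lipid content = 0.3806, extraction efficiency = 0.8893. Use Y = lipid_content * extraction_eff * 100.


Y = lipid_content * extraction_eff * 100
= 0.3806 * 0.8893 * 100
= 33.8468%

33.8468%


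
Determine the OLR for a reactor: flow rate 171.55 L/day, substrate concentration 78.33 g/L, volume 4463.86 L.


OLR = Q * S / V
= 171.55 * 78.33 / 4463.86
= 3.0103 g/L/day

3.0103 g/L/day


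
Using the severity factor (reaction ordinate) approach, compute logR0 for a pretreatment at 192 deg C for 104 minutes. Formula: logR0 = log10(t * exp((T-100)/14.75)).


logR0 = log10(t * exp((T - 100) / 14.75))
= log10(104 * exp((192 - 100) / 14.75))
= 4.7259

4.7259


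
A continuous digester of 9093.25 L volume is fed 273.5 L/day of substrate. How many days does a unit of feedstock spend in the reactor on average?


HRT = V / Q
= 9093.25 / 273.5
= 33.2477 days

33.2477 days


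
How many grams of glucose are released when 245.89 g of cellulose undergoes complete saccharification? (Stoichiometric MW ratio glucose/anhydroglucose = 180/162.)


glucose = cellulose * 180/162
= 245.89 * 180/162
= 273.2111 g

273.2111 g


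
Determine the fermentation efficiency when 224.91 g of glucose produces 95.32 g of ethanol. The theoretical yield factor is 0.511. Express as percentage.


Fermentation efficiency = (actual / (0.511 * glucose)) * 100
= (95.32 / (0.511 * 224.91)) * 100
= 82.9382%

82.9382%


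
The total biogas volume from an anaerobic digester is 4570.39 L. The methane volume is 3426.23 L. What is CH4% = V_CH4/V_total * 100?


CH4% = V_CH4 / V_total * 100
= 3426.23 / 4570.39 * 100
= 74.9658%

74.9658%


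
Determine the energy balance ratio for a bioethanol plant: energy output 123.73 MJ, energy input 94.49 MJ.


EROI = E_out / E_in
= 123.73 / 94.49
= 1.3095

1.3095


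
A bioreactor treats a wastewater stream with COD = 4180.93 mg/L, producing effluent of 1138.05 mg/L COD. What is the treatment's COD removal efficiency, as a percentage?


eta = (COD_in - COD_out) / COD_in * 100
= (4180.93 - 1138.05) / 4180.93 * 100
= 72.7800%

72.7800%


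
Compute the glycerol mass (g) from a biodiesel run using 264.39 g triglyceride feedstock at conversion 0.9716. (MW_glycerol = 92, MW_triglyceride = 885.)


glycerol = oil * conv * (92/885)
= 264.39 * 0.9716 * 92 / 885
= 26.7040 g

26.7040 g


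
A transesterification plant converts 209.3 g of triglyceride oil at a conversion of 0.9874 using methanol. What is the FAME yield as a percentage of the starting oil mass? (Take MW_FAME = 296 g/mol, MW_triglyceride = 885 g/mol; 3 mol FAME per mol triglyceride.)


m_FAME = oil * conv * (3 * 296 / 885) = oil * conv * (888/885)
= 209.3 * 0.9874 * 888 / 885
= 207.3634 g
Y = m_FAME / oil * 100 = conv * (888/885) * 100
= 0.9874 * 888 / 885 * 100
= 99.07%

99.07%


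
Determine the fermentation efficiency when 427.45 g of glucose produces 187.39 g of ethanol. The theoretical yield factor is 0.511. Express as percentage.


Fermentation efficiency = (actual / (0.511 * glucose)) * 100
= (187.39 / (0.511 * 427.45)) * 100
= 85.7907%

85.7907%


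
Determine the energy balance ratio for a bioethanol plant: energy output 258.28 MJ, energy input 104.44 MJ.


EROI = E_out / E_in
= 258.28 / 104.44
= 2.4730

2.4730


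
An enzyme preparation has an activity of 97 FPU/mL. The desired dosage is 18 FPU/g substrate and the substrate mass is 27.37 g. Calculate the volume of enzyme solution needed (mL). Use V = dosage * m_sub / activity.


V = dosage * m_sub / activity
V = 18 * 27.37 / 97
V = 5.0790 mL

5.0790 mL


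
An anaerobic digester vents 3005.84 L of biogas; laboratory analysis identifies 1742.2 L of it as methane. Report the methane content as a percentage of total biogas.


CH4% = V_CH4 / V_total * 100
= 1742.2 / 3005.84 * 100
= 57.9605%

57.9605%


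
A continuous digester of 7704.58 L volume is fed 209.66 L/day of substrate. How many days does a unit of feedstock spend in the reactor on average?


HRT = V / Q
= 7704.58 / 209.66
= 36.7480 days

36.7480 days


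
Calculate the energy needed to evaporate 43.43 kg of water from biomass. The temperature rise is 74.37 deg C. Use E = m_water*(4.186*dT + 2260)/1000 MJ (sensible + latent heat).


E = m_water * (4.186 * dT + 2260) / 1000
= 43.43 * (4.186 * 74.37 + 2260) / 1000
= 111.6721 MJ

111.6721 MJ


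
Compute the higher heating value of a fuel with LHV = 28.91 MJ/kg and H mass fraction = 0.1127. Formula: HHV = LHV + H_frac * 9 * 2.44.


HHV = LHV + H_frac * 9 * 2.44
= 28.91 + 0.1127 * 9 * 2.44
= 31.3849 MJ/kg

31.3849 MJ/kg


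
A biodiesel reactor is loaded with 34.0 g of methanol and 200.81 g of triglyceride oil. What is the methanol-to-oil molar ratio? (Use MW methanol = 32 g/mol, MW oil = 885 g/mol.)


Molar ratio = n_MeOH / n_oil = (MeOH/32) / (oil/885) = (MeOH * 885) / (32 * oil)
= (34.0 * 885) / (32 * 200.81)
= 4.6826

4.6826


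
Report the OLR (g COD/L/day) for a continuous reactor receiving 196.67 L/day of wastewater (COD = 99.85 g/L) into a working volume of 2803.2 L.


OLR = Q * S / V
= 196.67 * 99.85 / 2803.2
= 7.0054 g/L/day

7.0054 g/L/day


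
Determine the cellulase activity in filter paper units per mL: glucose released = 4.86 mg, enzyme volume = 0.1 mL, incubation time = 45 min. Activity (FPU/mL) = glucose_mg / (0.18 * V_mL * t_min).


Activity = glucose_mg / (0.18 mg/umol * V_mL * t_min)
= 4.86 / (0.18 * 0.1 * 45)
= 6.0000 FPU/mL

6.0000 FPU/mL


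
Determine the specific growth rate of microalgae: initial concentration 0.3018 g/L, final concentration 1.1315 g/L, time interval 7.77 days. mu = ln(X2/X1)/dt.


mu = ln(X2/X1) / dt
= ln(1.1315/0.3018) / 7.77
= 0.1701 per day

0.1701 per day


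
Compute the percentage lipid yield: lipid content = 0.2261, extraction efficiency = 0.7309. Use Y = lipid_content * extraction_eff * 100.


Y = lipid_content * extraction_eff * 100
= 0.2261 * 0.7309 * 100
= 16.5256%

16.5256%


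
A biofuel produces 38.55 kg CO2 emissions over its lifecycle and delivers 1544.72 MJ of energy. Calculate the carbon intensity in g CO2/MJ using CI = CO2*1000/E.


CI = CO2 * 1000 / E
= 38.55 * 1000 / 1544.72
= 24.9560 g CO2/MJ

24.9560 g CO2/MJ


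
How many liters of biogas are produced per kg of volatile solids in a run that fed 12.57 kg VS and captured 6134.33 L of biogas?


Y = V / VS
= 6134.33 / 12.57
= 488.0135 L/kg VS

488.0135 L/kg VS


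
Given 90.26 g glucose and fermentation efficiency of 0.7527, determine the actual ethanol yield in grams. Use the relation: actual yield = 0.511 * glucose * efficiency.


Actual ethanol: m = 0.511 * 90.26 * 0.7527
m = 34.7167 g

34.7167 g


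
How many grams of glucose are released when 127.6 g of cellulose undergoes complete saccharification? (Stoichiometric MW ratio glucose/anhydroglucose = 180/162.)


glucose = cellulose * 180/162
= 127.6 * 180/162
= 141.7778 g

141.7778 g


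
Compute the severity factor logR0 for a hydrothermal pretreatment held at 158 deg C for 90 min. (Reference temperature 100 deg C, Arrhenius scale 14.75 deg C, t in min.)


logR0 = log10(t * exp((T - 100) / 14.75))
= log10(90 * exp((158 - 100) / 14.75))
= 3.6620

3.6620


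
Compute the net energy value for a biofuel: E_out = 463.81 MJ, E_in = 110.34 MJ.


NEV = E_out - E_in
= 463.81 - 110.34
= 353.4700 MJ

353.4700 MJ


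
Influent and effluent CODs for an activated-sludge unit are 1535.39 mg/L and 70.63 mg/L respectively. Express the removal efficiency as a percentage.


eta = (COD_in - COD_out) / COD_in * 100
= (1535.39 - 70.63) / 1535.39 * 100
= 95.3999%

95.3999%


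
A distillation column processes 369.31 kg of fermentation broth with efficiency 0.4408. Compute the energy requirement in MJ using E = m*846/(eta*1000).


E = m * 846 / (eta * 1000)
= 369.31 * 846 / (0.4408 * 1000)
= 708.7937 MJ

708.7937 MJ


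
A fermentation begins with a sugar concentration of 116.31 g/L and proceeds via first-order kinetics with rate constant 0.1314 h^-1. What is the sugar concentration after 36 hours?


S = S0 * exp(-k * t)
S = 116.31 * exp(-0.1314 * 36)
S = 1.0262 g/L

1.0262 g/L


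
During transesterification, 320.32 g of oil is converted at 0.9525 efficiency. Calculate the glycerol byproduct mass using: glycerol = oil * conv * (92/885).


glycerol = oil * conv * (92/885)
= 320.32 * 0.9525 * 92 / 885
= 31.7171 g

31.7171 g


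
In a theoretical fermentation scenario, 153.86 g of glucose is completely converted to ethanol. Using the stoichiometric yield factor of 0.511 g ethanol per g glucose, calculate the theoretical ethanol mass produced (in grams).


Theoretical ethanol yield: m_EtOH = 0.511 * m_glucose
m_EtOH = 0.511 * 153.86 = 78.6225 g

78.6225 g


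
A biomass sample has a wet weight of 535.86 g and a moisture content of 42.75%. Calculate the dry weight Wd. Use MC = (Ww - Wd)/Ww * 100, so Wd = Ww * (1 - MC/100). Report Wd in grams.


Wd = Ww * (1 - MC/100)
= 535.86 * (1 - 42.75/100)
= 306.7799 g

306.7799 g


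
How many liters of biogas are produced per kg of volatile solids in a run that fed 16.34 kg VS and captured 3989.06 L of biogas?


Y = V / VS
= 3989.06 / 16.34
= 244.1285 L/kg VS

244.1285 L/kg VS


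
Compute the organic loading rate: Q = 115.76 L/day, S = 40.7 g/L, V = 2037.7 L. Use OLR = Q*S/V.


OLR = Q * S / V
= 115.76 * 40.7 / 2037.7
= 2.3121 g/L/day

2.3121 g/L/day


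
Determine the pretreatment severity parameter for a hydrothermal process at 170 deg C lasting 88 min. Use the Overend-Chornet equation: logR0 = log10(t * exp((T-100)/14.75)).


logR0 = log10(t * exp((T - 100) / 14.75))
= log10(88 * exp((170 - 100) / 14.75))
= 4.0055

4.0055


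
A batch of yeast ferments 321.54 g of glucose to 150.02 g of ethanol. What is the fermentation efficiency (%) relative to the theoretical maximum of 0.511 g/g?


Fermentation efficiency = (actual / (0.511 * glucose)) * 100
= (150.02 / (0.511 * 321.54)) * 100
= 91.3047%

91.3047%


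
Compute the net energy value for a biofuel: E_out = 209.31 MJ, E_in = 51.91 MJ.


NEV = E_out - E_in
= 209.31 - 51.91
= 157.4000 MJ

157.4000 MJ


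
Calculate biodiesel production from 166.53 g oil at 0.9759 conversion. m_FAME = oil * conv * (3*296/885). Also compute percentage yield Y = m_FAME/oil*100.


m_FAME = oil * conv * (3 * 296 / 885) = oil * conv * (888/885)
= 166.53 * 0.9759 * 888 / 885
= 163.0675 g
Y = m_FAME / oil * 100 = conv * (888/885) * 100
= 0.9759 * 888 / 885 * 100
= 97.92%

163.0675 g FAME; Y = 97.92%


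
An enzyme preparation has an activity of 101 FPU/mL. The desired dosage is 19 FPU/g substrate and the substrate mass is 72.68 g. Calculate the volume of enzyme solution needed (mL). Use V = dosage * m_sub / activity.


V = dosage * m_sub / activity
V = 19 * 72.68 / 101
V = 13.6725 mL

13.6725 mL


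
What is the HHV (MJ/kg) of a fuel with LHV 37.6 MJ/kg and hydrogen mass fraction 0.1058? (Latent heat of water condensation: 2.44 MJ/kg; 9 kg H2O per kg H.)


HHV = LHV + H_frac * 9 * 2.44
= 37.6 + 0.1058 * 9 * 2.44
= 39.9234 MJ/kg

39.9234 MJ/kg


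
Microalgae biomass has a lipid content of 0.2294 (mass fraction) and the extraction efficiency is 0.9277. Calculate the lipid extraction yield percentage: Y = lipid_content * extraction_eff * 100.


Y = lipid_content * extraction_eff * 100
= 0.2294 * 0.9277 * 100
= 21.2814%

21.2814%


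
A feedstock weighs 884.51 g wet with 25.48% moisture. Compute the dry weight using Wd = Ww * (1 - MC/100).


Wd = Ww * (1 - MC/100)
= 884.51 * (1 - 25.48/100)
= 659.1369 g

659.1369 g


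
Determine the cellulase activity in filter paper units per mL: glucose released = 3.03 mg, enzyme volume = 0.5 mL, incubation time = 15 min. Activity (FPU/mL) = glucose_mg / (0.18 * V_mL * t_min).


Activity = glucose_mg / (0.18 mg/umol * V_mL * t_min)
= 3.03 / (0.18 * 0.5 * 15)
= 2.2444 FPU/mL

2.2444 FPU/mL


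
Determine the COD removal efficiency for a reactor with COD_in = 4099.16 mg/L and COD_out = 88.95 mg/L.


eta = (COD_in - COD_out) / COD_in * 100
= (4099.16 - 88.95) / 4099.16 * 100
= 97.8300%

97.8300%


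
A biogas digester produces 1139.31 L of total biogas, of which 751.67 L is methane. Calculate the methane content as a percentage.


CH4% = V_CH4 / V_total * 100
= 751.67 / 1139.31 * 100
= 65.9759%

65.9759%


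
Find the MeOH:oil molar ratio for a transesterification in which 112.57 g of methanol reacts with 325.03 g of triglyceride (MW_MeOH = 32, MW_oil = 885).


Molar ratio = n_MeOH / n_oil = (MeOH/32) / (oil/885) = (MeOH * 885) / (32 * oil)
= (112.57 * 885) / (32 * 325.03)
= 9.5784

9.5784


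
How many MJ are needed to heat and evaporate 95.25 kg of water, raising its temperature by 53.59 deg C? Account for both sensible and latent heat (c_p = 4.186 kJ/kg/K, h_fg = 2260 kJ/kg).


E = m_water * (4.186 * dT + 2260) / 1000
= 95.25 * (4.186 * 53.59 + 2260) / 1000
= 236.6322 MJ

236.6322 MJ


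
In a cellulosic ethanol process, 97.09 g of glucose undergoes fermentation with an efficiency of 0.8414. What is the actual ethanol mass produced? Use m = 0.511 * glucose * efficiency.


Actual ethanol: m = 0.511 * 97.09 * 0.8414
m = 41.7444 g

41.7444 g


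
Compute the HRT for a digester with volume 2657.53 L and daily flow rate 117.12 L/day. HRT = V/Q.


HRT = V / Q
= 2657.53 / 117.12
= 22.6907 days

22.6907 days


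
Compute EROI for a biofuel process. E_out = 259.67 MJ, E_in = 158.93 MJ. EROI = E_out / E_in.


EROI = E_out / E_in
= 259.67 / 158.93
= 1.6339

1.6339


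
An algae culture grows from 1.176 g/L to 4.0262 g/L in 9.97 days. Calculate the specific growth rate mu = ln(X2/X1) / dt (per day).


mu = ln(X2/X1) / dt
= ln(4.0262/1.176) / 9.97
= 0.1234 per day

0.1234 per day


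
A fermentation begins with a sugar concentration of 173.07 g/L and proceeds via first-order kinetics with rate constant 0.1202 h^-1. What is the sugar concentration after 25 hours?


S = S0 * exp(-k * t)
S = 173.07 * exp(-0.1202 * 25)
S = 8.5737 g/L

8.5737 g/L


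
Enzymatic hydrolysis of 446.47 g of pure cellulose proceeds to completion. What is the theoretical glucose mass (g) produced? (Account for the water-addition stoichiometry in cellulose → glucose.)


glucose = cellulose * 180/162
= 446.47 * 180/162
= 496.0778 g

496.0778 g


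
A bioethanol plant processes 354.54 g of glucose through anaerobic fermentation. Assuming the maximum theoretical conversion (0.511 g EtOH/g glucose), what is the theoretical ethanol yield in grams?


Theoretical ethanol yield: m_EtOH = 0.511 * m_glucose
m_EtOH = 0.511 * 354.54 = 181.1699 g

181.1699 g


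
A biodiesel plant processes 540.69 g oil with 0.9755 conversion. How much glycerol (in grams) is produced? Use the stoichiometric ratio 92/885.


glycerol = oil * conv * (92/885)
= 540.69 * 0.9755 * 92 / 885
= 54.8302 g

54.8302 g


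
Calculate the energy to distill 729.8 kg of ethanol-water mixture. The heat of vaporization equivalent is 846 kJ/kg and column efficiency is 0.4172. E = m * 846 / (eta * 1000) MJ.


E = m * 846 / (eta * 1000)
= 729.8 * 846 / (0.4172 * 1000)
= 1479.8917 MJ

1479.8917 MJ


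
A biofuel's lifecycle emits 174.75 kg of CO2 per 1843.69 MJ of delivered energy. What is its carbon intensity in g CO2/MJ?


CI = CO2 * 1000 / E
= 174.75 * 1000 / 1843.69
= 94.7827 g CO2/MJ

94.7827 g CO2/MJ


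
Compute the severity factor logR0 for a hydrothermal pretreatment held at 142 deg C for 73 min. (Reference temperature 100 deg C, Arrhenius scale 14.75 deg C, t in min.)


logR0 = log10(t * exp((T - 100) / 14.75))
= log10(73 * exp((142 - 100) / 14.75))
= 3.1000

3.1000


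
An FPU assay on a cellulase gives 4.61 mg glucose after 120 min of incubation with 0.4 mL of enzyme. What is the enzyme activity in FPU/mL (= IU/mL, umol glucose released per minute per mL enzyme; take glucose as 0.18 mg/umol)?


Activity = glucose_mg / (0.18 mg/umol * V_mL * t_min)
= 4.61 / (0.18 * 0.4 * 120)
= 0.5336 FPU/mL

0.5336 FPU/mL


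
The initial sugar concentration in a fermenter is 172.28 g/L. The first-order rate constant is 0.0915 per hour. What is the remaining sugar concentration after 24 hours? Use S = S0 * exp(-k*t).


S = S0 * exp(-k * t)
S = 172.28 * exp(-0.0915 * 24)
S = 19.1657 g/L

19.1657 g/L


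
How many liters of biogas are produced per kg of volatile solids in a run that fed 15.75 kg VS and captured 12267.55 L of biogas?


Y = V / VS
= 12267.55 / 15.75
= 778.8921 L/kg VS

778.8921 L/kg VS


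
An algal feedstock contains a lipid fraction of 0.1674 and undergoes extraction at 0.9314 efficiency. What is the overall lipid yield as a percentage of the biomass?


Y = lipid_content * extraction_eff * 100
= 0.1674 * 0.9314 * 100
= 15.5916%

15.5916%


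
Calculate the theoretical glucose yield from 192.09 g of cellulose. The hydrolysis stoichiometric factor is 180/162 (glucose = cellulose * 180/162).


glucose = cellulose * 180/162
= 192.09 * 180/162
= 213.4333 g

213.4333 g


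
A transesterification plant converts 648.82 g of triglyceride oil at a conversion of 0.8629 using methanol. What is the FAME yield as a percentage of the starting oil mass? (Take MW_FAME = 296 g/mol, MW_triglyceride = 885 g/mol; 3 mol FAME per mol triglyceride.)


m_FAME = oil * conv * (3 * 296 / 885) = oil * conv * (888/885)
= 648.82 * 0.8629 * 888 / 885
= 561.7646 g
Y = m_FAME / oil * 100 = conv * (888/885) * 100
= 0.8629 * 888 / 885 * 100
= 86.58%

86.58%


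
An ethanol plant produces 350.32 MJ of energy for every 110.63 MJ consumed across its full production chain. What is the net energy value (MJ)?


NEV = E_out - E_in
= 350.32 - 110.63
= 239.6900 MJ

239.6900 MJ


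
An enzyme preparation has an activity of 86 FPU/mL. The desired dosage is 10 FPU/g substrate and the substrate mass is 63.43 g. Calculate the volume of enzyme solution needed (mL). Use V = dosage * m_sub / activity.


V = dosage * m_sub / activity
V = 10 * 63.43 / 86
V = 7.3756 mL

7.3756 mL


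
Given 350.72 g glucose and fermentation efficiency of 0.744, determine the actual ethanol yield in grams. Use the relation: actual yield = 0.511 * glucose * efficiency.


Actual ethanol: m = 0.511 * 350.72 * 0.744
m = 133.3381 g

133.3381 g


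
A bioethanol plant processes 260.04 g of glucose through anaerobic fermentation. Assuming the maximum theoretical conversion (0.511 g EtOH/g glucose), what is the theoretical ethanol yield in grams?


Theoretical ethanol yield: m_EtOH = 0.511 * m_glucose
m_EtOH = 0.511 * 260.04 = 132.8804 g

132.8804 g


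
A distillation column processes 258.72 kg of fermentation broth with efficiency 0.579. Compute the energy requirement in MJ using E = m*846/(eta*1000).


E = m * 846 / (eta * 1000)
= 258.72 * 846 / (0.579 * 1000)
= 378.0261 MJ

378.0261 MJ


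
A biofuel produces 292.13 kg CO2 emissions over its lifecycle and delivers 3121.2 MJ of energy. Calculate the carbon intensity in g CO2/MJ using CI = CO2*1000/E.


CI = CO2 * 1000 / E
= 292.13 * 1000 / 3121.2
= 93.5954 g CO2/MJ

93.5954 g CO2/MJ


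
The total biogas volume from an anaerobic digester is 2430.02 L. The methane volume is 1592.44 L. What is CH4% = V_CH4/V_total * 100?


CH4% = V_CH4 / V_total * 100
= 1592.44 / 2430.02 * 100
= 65.5320%

65.5320%


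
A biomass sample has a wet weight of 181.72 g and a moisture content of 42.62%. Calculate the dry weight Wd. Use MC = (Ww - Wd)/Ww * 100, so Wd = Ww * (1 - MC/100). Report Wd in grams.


Wd = Ww * (1 - MC/100)
= 181.72 * (1 - 42.62/100)
= 104.2709 g

104.2709 g


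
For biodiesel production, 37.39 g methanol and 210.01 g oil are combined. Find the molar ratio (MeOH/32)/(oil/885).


Molar ratio = n_MeOH / n_oil = (MeOH/32) / (oil/885) = (MeOH * 885) / (32 * oil)
= (37.39 * 885) / (32 * 210.01)
= 4.9239

4.9239


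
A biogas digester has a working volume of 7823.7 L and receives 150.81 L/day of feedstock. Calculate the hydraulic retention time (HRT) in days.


HRT = V / Q
= 7823.7 / 150.81
= 51.8779 days

51.8779 days


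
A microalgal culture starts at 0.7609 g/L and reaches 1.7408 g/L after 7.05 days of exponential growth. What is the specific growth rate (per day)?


mu = ln(X2/X1) / dt
= ln(1.7408/0.7609) / 7.05
= 0.1174 per day

0.1174 per day
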